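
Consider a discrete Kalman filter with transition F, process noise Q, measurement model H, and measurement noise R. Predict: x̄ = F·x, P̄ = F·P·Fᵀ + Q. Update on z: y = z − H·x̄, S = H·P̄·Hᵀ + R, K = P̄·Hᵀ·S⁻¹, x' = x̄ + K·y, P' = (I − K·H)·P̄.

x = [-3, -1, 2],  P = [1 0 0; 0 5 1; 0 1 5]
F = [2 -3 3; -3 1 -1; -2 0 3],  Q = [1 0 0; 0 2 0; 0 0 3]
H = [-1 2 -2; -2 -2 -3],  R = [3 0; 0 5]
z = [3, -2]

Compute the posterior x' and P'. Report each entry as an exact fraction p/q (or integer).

x' = [30951/71272, 13634/8909, -6881/17818]
P' = [2014039/142544 -16540/8909 -296769/35636; -16540/8909 6071/8909 9946/8909; -296769/35636 9946/8909 46555/8909]

x̄ = F·x = [3, 6, 12]
P̄ = F·P·Fᵀ + Q = [77 -30 32; -30 19 -6; 32 -6 52]
y = z − H·x̄ = [18, 52]
S = H·P̄·Hᵀ + R = [660 686; 686 929]
K = P̄·Hᵀ·S⁻¹ = [-56389/142544 6243/71272; 2930/8909 -1780/8909; 1299/35636 -4469/17818]
x' = x̄ + K·y = [30951/71272, 13634/8909, -6881/17818]
P' = (I − K·H)·P̄ = [2014039/142544 -16540/8909 -296769/35636; -16540/8909 6071/8909 9946/8909; -296769/35636 9946/8909 46555/8909]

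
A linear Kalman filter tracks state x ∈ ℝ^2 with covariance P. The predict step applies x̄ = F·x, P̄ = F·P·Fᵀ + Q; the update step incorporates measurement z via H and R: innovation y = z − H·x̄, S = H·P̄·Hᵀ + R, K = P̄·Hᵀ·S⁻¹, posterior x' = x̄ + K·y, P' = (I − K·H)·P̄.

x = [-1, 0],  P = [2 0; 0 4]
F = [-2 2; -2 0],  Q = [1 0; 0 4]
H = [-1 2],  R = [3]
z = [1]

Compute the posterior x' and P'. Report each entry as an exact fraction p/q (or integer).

x̄ = F·x = [2, 2]
P̄ = F·P·Fᵀ + Q = [25 8; 8 12]
y = z − H·x̄ = [-1]
S = H·P̄·Hᵀ + R = [44]
K = P̄·Hᵀ·S⁻¹ = [-9/44; 4/11]
x' = x̄ + K·y = [97/44, 18/11]
P' = (I − K·H)·P̄ = [1019/44 124/11; 124/11 68/11]

x' = [97/44, 18/11]
P' = [1019/44 124/11; 124/11 68/11]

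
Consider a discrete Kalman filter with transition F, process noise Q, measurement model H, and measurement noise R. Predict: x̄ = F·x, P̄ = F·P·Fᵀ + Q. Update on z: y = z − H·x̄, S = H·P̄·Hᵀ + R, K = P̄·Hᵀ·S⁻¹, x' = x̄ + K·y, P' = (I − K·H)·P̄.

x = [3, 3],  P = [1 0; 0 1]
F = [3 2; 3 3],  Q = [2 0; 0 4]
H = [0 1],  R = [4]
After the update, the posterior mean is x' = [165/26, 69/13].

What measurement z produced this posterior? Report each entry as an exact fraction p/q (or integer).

z = [3]

x̄ = F·x = [15, 18]
P̄ = F·P·Fᵀ + Q = [15 15; 15 22]
S = H·P̄·Hᵀ + R = [26]
K = P̄·Hᵀ·S⁻¹ = [15/26; 11/13]
x' − x̄ = [-225/26, -165/13] = K·y
y = (KᵀK)⁻¹·Kᵀ·(x' − x̄) = [-15]
z = y + H·x̄ = [-15] + [18] = [3]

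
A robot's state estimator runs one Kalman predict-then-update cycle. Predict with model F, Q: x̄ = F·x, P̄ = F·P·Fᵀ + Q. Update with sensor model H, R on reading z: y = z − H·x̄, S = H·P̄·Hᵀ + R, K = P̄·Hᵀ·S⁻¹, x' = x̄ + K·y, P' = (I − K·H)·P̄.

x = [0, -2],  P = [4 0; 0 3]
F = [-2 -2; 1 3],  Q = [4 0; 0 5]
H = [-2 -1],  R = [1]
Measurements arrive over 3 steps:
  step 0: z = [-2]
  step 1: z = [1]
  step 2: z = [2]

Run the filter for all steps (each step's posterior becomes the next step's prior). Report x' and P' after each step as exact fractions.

step 0: x' = [4, -6], P' = [508/61 -978/61; -978/61 1940/61]
step 1: x' = [984/331, -14099/1986], P' = [11548/331 -23164/331; -23164/331 280709/1986]
step 2: x' = [963032/114089, -2153883/114089], P' = [9896636/114089 -19912110/114089; -19912110/114089 40173999/114089]

step 0: x̄ = F·x = [4, -6]
step 0: P̄ = F·P·Fᵀ + Q = [32 -26; -26 36]
step 0: y = z − H·x̄ = [0]
step 0: S = H·P̄·Hᵀ + R = [61]
step 0: K = P̄·Hᵀ·S⁻¹ = [-38/61; 16/61]
step 0: x' = x̄ + K·y = [4, -6]
step 0: P' = (I − K·H)·P̄ = [508/61 -978/61; -978/61 1940/61]
step 1: x̄ = F·x = [4, -14]
step 1: P̄ = F·P·Fᵀ + Q = [2212/61 -4832/61; -4832/61 12405/61]
step 1: y = z − H·x̄ = [-5]
step 1: S = H·P̄·Hᵀ + R = [1986/61]
step 1: K = P̄·Hᵀ·S⁻¹ = [68/331; -2741/1986]
step 1: x' = x̄ + K·y = [984/331, -14099/1986]
step 1: P' = (I − K·H)·P̄ = [11548/331 -23164/331; -23164/331 280709/1986]
step 2: x̄ = F·x = [8195/993, -12131/662]
step 2: P̄ = F·P·Fᵀ + Q = [148030/993 -118493/331; -118493/331 590565/662]
step 2: y = z − H·x̄ = [359/1986]
step 2: S = H·P̄·Hᵀ + R = [114089/1986]
step 2: K = P̄·Hᵀ·S⁻¹ = [118838/114089; -349779/114089]
step 2: x' = x̄ + K·y = [963032/114089, -2153883/114089]
step 2: P' = (I − K·H)·P̄ = [9896636/114089 -19912110/114089; -19912110/114089 40173999/114089]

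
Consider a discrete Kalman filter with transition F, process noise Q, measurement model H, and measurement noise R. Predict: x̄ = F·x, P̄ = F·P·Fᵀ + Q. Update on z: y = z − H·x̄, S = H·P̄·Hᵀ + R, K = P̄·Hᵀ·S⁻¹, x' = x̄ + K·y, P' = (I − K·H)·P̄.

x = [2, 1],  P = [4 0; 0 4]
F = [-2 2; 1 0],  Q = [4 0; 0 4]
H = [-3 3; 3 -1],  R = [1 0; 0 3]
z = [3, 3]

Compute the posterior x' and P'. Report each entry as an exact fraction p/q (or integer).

x̄ = F·x = [-2, 2]
P̄ = F·P·Fᵀ + Q = [36 -8; -8 8]
y = z − H·x̄ = [-9, 11]
S = H·P̄·Hᵀ + R = [541 -444; -444 383]
K = P̄·Hᵀ·S⁻¹ = [948/10067 4148/10067; 4176/10067 4000/10067]
x' = x̄ + K·y = [16962/10067, 26550/10067]
P' = (I − K·H)·P̄ = [6380/10067 6696/10067; 6696/10067 8088/10067]

x' = [16962/10067, 26550/10067]
P' = [6380/10067 6696/10067; 6696/10067 8088/10067]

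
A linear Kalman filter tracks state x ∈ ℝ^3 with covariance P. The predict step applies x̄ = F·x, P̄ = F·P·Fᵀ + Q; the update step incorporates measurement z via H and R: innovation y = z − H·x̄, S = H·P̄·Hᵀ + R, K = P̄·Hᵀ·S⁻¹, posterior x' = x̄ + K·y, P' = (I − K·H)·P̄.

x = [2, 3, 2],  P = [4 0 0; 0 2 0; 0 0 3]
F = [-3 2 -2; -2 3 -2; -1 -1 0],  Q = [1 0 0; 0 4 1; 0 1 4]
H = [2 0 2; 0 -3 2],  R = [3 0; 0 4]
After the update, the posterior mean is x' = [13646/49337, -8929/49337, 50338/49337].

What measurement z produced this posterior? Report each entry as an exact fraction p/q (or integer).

z = [3, 3]

x̄ = F·x = [-4, 1, -5]
P̄ = F·P·Fᵀ + Q = [57 48 8; 48 50 3; 8 3 10]
S = H·P̄·Hᵀ + R = [335 -234; -234 458]
K = P̄·Hᵀ·S⁻¹ = [14794/49337 -6230/49337; 6510/49337 -12186/49337; 9531/49337 12109/98674]
x' − x̄ = [210994/49337, -58266/49337, 297023/49337] = K·y
y = (KᵀK)⁻¹·Kᵀ·(x' − x̄) = [21, 16]
z = y + H·x̄ = [21, 16] + [-18, -13] = [3, 3]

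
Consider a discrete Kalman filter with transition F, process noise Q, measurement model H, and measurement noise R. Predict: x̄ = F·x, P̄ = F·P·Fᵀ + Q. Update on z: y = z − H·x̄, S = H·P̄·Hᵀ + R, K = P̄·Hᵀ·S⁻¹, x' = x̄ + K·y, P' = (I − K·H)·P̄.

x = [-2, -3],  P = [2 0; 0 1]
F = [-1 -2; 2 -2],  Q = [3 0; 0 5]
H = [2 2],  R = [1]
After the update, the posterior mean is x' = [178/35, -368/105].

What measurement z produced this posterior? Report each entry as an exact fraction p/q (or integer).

z = [3]

x̄ = F·x = [8, 2]
P̄ = F·P·Fᵀ + Q = [9 0; 0 17]
S = H·P̄·Hᵀ + R = [105]
K = P̄·Hᵀ·S⁻¹ = [6/35; 34/105]
x' − x̄ = [-102/35, -578/105] = K·y
y = (KᵀK)⁻¹·Kᵀ·(x' − x̄) = [-17]
z = y + H·x̄ = [-17] + [20] = [3]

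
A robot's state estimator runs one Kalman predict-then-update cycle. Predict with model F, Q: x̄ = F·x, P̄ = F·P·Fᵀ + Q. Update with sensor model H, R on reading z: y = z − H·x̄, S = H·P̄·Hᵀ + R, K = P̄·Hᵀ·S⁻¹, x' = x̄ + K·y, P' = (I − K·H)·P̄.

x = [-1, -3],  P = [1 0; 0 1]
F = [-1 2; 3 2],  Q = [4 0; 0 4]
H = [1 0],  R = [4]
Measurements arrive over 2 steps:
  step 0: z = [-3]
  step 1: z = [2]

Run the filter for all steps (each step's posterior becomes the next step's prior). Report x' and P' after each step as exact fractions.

step 0: x̄ = F·x = [-5, -9]
step 0: P̄ = F·P·Fᵀ + Q = [9 1; 1 17]
step 0: y = z − H·x̄ = [2]
step 0: S = H·P̄·Hᵀ + R = [13]
step 0: K = P̄·Hᵀ·S⁻¹ = [9/13; 1/13]
step 0: x' = x̄ + K·y = [-47/13, -115/13]
step 0: P' = (I − K·H)·P̄ = [36/13 4/13; 4/13 220/13]
step 1: x̄ = F·x = [-183/13, -371/13]
step 1: P̄ = F·P·Fᵀ + Q = [952/13 788/13; 788/13 1304/13]
step 1: y = z − H·x̄ = [209/13]
step 1: S = H·P̄·Hᵀ + R = [1004/13]
step 1: K = P̄·Hᵀ·S⁻¹ = [238/251; 197/251]
step 1: x' = x̄ + K·y = [293/251, -3996/251]
step 1: P' = (I − K·H)·P̄ = [952/251 788/251; 788/251 13236/251]

step 0: x' = [-47/13, -115/13], P' = [36/13 4/13; 4/13 220/13]
step 1: x' = [293/251, -3996/251], P' = [952/251 788/251; 788/251 13236/251]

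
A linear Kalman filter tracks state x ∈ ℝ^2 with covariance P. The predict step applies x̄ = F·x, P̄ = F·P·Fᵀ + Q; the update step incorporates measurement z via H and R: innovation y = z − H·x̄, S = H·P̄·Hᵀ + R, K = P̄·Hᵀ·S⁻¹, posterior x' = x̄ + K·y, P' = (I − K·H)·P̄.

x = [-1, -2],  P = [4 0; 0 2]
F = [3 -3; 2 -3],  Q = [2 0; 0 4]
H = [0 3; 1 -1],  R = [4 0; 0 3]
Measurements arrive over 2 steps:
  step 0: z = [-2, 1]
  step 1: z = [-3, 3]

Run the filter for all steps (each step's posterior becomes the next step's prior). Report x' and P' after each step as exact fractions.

step 0: x̄ = F·x = [3, 4]
step 0: P̄ = F·P·Fᵀ + Q = [56 42; 42 38]
step 0: y = z − H·x̄ = [-14, 2]
step 0: S = H·P̄·Hᵀ + R = [346 12; 12 13]
step 0: K = P̄·Hᵀ·S⁻¹ = [105/311 238/311; 717/2177 8/2177]
step 0: x' = x̄ + K·y = [-61/311, -1314/2177]
step 0: P' = (I − K·H)·P̄ = [854/311 140/311; 140/311 956/2177]
step 1: x̄ = F·x = [2661/2177, 3088/2177]
step 1: P̄ = F·P·Fᵀ + Q = [49120/2177 29772/2177; 29772/2177 29464/2177]
step 1: y = z − H·x̄ = [-15795/2177, 994/311]
step 1: S = H·P̄·Hᵀ + R = [273884/2177 132/311; 132/311 3653/311]
step 1: K = P̄·Hᵀ·S⁻¹ = [260223/804161 599056/804161; 259530/804161 308/804161]
step 1: x' = x̄ + K·y = [1009592/804161, -741334/804161]
step 1: P' = (I − K·H)·P̄ = [2144132/804161 346964/804161; 346964/804161 346040/804161]

step 0: x' = [-61/311, -1314/2177], P' = [854/311 140/311; 140/311 956/2177]
step 1: x' = [1009592/804161, -741334/804161], P' = [2144132/804161 346964/804161; 346964/804161 346040/804161]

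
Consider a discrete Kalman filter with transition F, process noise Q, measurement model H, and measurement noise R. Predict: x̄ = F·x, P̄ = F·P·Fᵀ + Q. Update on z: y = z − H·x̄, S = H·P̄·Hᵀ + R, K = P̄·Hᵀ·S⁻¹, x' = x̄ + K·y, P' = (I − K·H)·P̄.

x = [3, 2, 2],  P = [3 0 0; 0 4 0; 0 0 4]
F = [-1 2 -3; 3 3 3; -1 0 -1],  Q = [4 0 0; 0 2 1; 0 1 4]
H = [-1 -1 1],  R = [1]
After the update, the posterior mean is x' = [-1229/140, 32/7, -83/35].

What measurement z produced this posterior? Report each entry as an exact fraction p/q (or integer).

z = [2]

x̄ = F·x = [-5, 21, -5]
P̄ = F·P·Fᵀ + Q = [59 -21 15; -21 101 -20; 15 -20 11]
S = H·P̄·Hᵀ + R = [140]
K = P̄·Hᵀ·S⁻¹ = [-23/140; -5/7; 4/35]
x' − x̄ = [-529/140, -115/7, 92/35] = K·y
y = (KᵀK)⁻¹·Kᵀ·(x' − x̄) = [23]
z = y + H·x̄ = [23] + [-21] = [2]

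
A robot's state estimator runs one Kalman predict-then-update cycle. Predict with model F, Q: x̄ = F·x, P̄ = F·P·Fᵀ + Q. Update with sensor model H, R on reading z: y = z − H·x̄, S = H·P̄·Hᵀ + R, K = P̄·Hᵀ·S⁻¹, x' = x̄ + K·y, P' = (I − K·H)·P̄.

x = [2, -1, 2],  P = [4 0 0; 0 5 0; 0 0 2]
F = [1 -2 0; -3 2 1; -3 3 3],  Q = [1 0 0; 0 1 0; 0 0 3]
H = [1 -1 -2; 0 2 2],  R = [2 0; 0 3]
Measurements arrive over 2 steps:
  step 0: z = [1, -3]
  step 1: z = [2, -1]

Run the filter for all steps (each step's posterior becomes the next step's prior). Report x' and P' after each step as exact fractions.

step 0: x̄ = F·x = [4, -6, -3]
step 0: P̄ = F·P·Fᵀ + Q = [25 -32 -42; -32 59 72; -42 72 102]
step 0: y = z − H·x̄ = [-15, 15]
step 0: S = H·P̄·Hᵀ + R = [1014 -1106; -1106 1223]
step 0: K = P̄·Hᵀ·S⁻¹ = [8755/16886 2937/8443; 2367/16886 2879/8443; -2013/8443 582/8443]
step 0: x' = x̄ + K·y = [24329/16886, -50451/16886, 13596/8443]
step 0: P' = (I − K·H)·P̄ = [57047/16886 -21915/16886 15363/8443; -21915/16886 43923/16886 -17643/8443; 15363/8443 -17643/8443 18516/8443]
step 1: x̄ = F·x = [125231/16886, -146697/16886, -71382/8443]
step 1: P̄ = F·P·Fᵀ + Q = [337285/16886 -420855/16886 -164010/8443; -420855/16886 680513/16886 265248/8443; -164010/8443 265248/8443 249465/8443]
step 1: y = z − H·x̄ = [-261842/8443, 281018/8443]
step 1: S = H·P̄·Hᵀ + R = [3661532/8443 -4018736/8443; -4018736/8443 4506199/8443]
step 1: K = P̄·Hᵀ·S⁻¹ = [10467685/20688902 2948545/10344451; -156543/10344451 2640389/10344451; -1350483/10344451 1158762/10344451]
step 1: x' = x̄ + K·y = [25080517/20688902, 5741183/20688902, -7007160/10344451]
step 1: P' = (I − K·H)·P̄ = [59648945/20688902 -21022305/20688902 14933970/10344451; -21022305/20688902 36238467/20688902 -14158650/10344451; 14933970/10344451 -14158650/10344451 15896793/10344451]

step 0: x' = [24329/16886, -50451/16886, 13596/8443], P' = [57047/16886 -21915/16886 15363/8443; -21915/16886 43923/16886 -17643/8443; 15363/8443 -17643/8443 18516/8443]
step 1: x' = [25080517/20688902, 5741183/20688902, -7007160/10344451], P' = [59648945/20688902 -21022305/20688902 14933970/10344451; -21022305/20688902 36238467/20688902 -14158650/10344451; 14933970/10344451 -14158650/10344451 15896793/10344451]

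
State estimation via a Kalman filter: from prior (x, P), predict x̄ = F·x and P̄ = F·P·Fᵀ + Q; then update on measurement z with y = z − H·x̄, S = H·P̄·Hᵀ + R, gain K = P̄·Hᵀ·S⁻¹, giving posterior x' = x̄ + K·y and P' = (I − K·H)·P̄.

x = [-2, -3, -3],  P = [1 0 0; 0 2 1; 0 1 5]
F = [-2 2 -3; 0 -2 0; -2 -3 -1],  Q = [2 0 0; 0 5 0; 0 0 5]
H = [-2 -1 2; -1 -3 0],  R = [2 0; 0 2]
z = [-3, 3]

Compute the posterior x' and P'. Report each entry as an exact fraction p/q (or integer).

x' = [20458/3931, -10263/3931, 9788/3931]
P' = [398352/27517 -128190/27517 46384/3931; -128190/27517 47234/27517 -14484/3931; 46384/3931 -14484/3931 39946/3931]

x̄ = F·x = [7, 6, 16]
P̄ = F·P·Fᵀ + Q = [47 -2 14; -2 13 14; 14 14 38]
y = z − H·x̄ = [-15, 28]
S = H·P̄·Hᵀ + R = [179 7; 7 154]
K = P̄·Hᵀ·S⁻¹ = [-1367/3931 -6891/27517; 455/3931 -6756/27517; 804/3931 -1466/3931]
x' = x̄ + K·y = [20458/3931, -10263/3931, 9788/3931]
P' = (I − K·H)·P̄ = [398352/27517 -128190/27517 46384/3931; -128190/27517 47234/27517 -14484/3931; 46384/3931 -14484/3931 39946/3931]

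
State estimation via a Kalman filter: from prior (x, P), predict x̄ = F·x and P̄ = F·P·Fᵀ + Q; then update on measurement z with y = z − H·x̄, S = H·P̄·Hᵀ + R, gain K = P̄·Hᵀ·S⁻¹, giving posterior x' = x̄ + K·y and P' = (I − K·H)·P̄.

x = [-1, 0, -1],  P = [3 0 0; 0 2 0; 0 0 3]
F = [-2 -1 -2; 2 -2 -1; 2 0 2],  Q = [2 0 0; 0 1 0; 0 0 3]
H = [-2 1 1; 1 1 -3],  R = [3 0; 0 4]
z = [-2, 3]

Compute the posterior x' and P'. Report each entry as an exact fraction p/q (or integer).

x̄ = F·x = [4, -1, -4]
P̄ = F·P·Fᵀ + Q = [28 -2 -24; -2 24 6; -24 6 27]
y = z − H·x̄ = [11, -12]
S = H·P̄·Hᵀ + R = [282 -291; -291 403]
K = P̄·Hᵀ·S⁻¹ = [-4528/28965 1258/9655; 14866/28965 3674/9655; 1278/9655 -1449/9655]
x' = x̄ + K·y = [20764/28965, 2297/28965, -7174/9655]
P' = (I − K·H)·P̄ = [69872/28965 80926/28965 15078/9655; 80926/28965 145628/28965 20274/9655; 15078/9655 20274/9655 13716/9655]

x' = [20764/28965, 2297/28965, -7174/9655]
P' = [69872/28965 80926/28965 15078/9655; 80926/28965 145628/28965 20274/9655; 15078/9655 20274/9655 13716/9655]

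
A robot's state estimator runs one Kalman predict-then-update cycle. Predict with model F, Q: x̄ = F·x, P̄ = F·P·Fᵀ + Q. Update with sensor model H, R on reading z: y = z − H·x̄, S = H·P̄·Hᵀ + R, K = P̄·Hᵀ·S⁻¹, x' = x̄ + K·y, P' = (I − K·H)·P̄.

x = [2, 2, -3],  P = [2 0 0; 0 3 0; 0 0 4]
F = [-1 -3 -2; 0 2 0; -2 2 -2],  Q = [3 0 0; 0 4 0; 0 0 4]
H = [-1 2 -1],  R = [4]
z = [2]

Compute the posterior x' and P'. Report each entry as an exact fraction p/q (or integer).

x̄ = F·x = [-2, 4, 6]
P̄ = F·P·Fᵀ + Q = [48 -18 2; -18 16 12; 2 12 40]
y = z − H·x̄ = [-2]
S = H·P̄·Hᵀ + R = [184]
K = P̄·Hᵀ·S⁻¹ = [-43/92; 19/92; -9/92]
x' = x̄ + K·y = [-49/46, 165/46, 285/46]
P' = (I − K·H)·P̄ = [359/46 -11/46 -295/46; -11/46 375/46 723/46; -295/46 723/46 1759/46]

x' = [-49/46, 165/46, 285/46]
P' = [359/46 -11/46 -295/46; -11/46 375/46 723/46; -295/46 723/46 1759/46]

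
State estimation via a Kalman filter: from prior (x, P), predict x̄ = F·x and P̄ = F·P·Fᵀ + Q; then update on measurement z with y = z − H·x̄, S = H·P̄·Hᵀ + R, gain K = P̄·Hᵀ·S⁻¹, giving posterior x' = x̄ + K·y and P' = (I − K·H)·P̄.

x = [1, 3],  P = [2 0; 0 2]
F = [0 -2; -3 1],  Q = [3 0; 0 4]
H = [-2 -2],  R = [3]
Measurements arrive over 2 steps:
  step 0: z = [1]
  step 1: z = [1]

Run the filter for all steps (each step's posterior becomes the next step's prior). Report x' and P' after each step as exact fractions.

step 0: x̄ = F·x = [-6, 0]
step 0: P̄ = F·P·Fᵀ + Q = [11 -4; -4 24]
step 0: y = z − H·x̄ = [-11]
step 0: S = H·P̄·Hᵀ + R = [111]
step 0: K = P̄·Hᵀ·S⁻¹ = [-14/111; -40/111]
step 0: x' = x̄ + K·y = [-512/111, 440/111]
step 0: P' = (I − K·H)·P̄ = [1025/111 -1004/111; -1004/111 1064/111]
step 1: x̄ = F·x = [-880/111, 1976/111]
step 1: P̄ = F·P·Fᵀ + Q = [4589/111 -8152/111; -8152/111 16757/111]
step 1: y = z − H·x̄ = [2303/111]
step 1: S = H·P̄·Hᵀ + R = [20501/111]
step 1: K = P̄·Hᵀ·S⁻¹ = [7126/20501; -17210/20501]
step 1: x' = x̄ + K·y = [-14682/20501, 7886/20501]
step 1: P' = (I − K·H)·P̄ = [390083/20501 -400772/20501; -400772/20501 426587/20501]

step 0: x' = [-512/111, 440/111], P' = [1025/111 -1004/111; -1004/111 1064/111]
step 1: x' = [-14682/20501, 7886/20501], P' = [390083/20501 -400772/20501; -400772/20501 426587/20501]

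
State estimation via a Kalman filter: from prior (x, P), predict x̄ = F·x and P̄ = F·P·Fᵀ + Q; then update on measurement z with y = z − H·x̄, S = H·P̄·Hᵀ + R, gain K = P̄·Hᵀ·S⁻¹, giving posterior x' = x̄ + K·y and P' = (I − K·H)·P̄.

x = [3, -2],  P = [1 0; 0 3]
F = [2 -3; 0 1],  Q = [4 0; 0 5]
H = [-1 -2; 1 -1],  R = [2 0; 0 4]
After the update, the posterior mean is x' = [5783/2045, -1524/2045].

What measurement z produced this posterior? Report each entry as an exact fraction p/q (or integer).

z = [-1, 3]

x̄ = F·x = [12, -2]
P̄ = F·P·Fᵀ + Q = [35 -9; -9 8]
S = H·P̄·Hᵀ + R = [33 -10; -10 65]
K = P̄·Hᵀ·S⁻¹ = [-133/409 1282/2045; -125/409 -631/2045]
x' − x̄ = [-18757/2045, 2566/2045] = K·y
y = (KᵀK)⁻¹·Kᵀ·(x' − x̄) = [7, -11]
z = y + H·x̄ = [7, -11] + [-8, 14] = [-1, 3]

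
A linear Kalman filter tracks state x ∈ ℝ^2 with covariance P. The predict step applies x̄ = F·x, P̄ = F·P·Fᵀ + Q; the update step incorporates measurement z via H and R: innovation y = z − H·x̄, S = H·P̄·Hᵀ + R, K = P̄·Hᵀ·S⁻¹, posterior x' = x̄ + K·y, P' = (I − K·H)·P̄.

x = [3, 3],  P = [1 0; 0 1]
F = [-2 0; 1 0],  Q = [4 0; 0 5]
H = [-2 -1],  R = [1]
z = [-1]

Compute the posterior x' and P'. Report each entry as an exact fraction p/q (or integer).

x' = [-46/31, 113/31]
P' = [52/31 -90/31; -90/31 182/31]

x̄ = F·x = [-6, 3]
P̄ = F·P·Fᵀ + Q = [8 -2; -2 6]
y = z − H·x̄ = [-10]
S = H·P̄·Hᵀ + R = [31]
K = P̄·Hᵀ·S⁻¹ = [-14/31; -2/31]
x' = x̄ + K·y = [-46/31, 113/31]
P' = (I − K·H)·P̄ = [52/31 -90/31; -90/31 182/31]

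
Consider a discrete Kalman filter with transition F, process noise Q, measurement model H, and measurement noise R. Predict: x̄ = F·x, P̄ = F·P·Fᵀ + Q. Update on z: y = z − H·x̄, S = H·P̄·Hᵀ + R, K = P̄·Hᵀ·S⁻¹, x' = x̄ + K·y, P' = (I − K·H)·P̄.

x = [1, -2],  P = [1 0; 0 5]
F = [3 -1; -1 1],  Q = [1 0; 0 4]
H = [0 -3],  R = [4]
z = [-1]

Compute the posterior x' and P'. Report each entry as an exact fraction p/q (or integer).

x' = [115/47, 9/47]
P' = [417/47 -16/47; -16/47 20/47]

x̄ = F·x = [5, -3]
P̄ = F·P·Fᵀ + Q = [15 -8; -8 10]
y = z − H·x̄ = [-10]
S = H·P̄·Hᵀ + R = [94]
K = P̄·Hᵀ·S⁻¹ = [12/47; -15/47]
x' = x̄ + K·y = [115/47, 9/47]
P' = (I − K·H)·P̄ = [417/47 -16/47; -16/47 20/47]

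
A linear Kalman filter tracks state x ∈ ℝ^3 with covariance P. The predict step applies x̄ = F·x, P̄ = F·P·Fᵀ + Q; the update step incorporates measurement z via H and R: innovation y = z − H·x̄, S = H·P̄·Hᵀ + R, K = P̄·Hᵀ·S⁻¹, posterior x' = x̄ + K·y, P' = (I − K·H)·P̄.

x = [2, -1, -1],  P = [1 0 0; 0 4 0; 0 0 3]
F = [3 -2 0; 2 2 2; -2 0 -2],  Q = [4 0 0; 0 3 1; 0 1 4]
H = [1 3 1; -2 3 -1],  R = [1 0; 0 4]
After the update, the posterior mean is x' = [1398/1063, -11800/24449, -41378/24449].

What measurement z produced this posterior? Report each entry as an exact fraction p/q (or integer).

x̄ = F·x = [8, 0, -2]
P̄ = F·P·Fᵀ + Q = [29 -10 -6; -10 35 -15; -6 -15 20]
S = H·P̄·Hᵀ + R = [203 285; 285 641]
K = P̄·Hᵀ·S⁻¹ = [821/2126 -637/2126; 5690/24449 2810/24449; -2383/24449 -962/24449]
x' − x̄ = [-7106/1063, -11800/24449, 7520/24449] = K·y
y = (KᵀK)⁻¹·Kᵀ·(x' − x̄) = [-8, 12]
z = y + H·x̄ = [-8, 12] + [6, -14] = [-2, -2]

z = [-2, -2]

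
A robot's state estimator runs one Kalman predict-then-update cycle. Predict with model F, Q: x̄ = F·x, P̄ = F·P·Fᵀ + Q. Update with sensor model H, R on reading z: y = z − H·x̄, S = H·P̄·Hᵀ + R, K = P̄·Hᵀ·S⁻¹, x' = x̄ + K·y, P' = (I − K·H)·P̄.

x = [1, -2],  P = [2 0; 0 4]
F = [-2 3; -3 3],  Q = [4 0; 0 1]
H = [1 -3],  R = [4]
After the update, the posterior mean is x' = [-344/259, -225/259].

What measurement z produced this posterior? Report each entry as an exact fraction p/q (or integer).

x̄ = F·x = [-8, -9]
P̄ = F·P·Fᵀ + Q = [48 48; 48 55]
S = H·P̄·Hᵀ + R = [259]
K = P̄·Hᵀ·S⁻¹ = [-96/259; -117/259]
x' − x̄ = [1728/259, 2106/259] = K·y
y = (KᵀK)⁻¹·Kᵀ·(x' − x̄) = [-18]
z = y + H·x̄ = [-18] + [19] = [1]

z = [1]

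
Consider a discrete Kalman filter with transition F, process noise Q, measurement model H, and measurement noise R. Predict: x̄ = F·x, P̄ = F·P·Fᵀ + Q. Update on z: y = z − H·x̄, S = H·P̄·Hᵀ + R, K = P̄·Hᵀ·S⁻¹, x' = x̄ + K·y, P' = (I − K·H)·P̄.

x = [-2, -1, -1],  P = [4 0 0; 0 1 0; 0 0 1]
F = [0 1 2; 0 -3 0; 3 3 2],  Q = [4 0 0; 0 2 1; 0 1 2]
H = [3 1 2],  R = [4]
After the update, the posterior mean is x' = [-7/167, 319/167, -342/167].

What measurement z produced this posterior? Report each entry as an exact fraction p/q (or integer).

x̄ = F·x = [-3, 3, -11]
P̄ = F·P·Fᵀ + Q = [9 -3 7; -3 11 -8; 7 -8 51]
S = H·P̄·Hᵀ + R = [334]
K = P̄·Hᵀ·S⁻¹ = [19/167; -7/167; 115/334]
x' − x̄ = [494/167, -182/167, 1495/167] = K·y
y = (KᵀK)⁻¹·Kᵀ·(x' − x̄) = [26]
z = y + H·x̄ = [26] + [-28] = [-2]

z = [-2]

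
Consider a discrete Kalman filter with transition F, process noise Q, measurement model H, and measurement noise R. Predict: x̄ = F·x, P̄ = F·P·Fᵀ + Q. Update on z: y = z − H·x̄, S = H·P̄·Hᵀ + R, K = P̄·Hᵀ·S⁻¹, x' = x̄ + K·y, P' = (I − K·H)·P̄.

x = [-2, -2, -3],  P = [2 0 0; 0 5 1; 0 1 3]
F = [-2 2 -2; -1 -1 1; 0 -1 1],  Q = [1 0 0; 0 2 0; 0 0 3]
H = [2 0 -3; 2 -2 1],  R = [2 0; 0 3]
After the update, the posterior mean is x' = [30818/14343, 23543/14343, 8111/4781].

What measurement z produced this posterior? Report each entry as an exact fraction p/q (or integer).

x̄ = F·x = [6, 1, -1]
P̄ = F·P·Fᵀ + Q = [33 -8 -12; -8 10 6; -12 6 9]
S = H·P̄·Hᵀ + R = [359 221; 221 176]
K = P̄·Hᵀ·S⁻¹ = [2482/14343 2588/14343; 646/14343 -3256/14343; -1003/4781 526/4781]
x' − x̄ = [-55240/14343, 9200/14343, 12892/4781] = K·y
y = (KᵀK)⁻¹·Kᵀ·(x' − x̄) = [-16, -6]
z = y + H·x̄ = [-16, -6] + [15, 9] = [-1, 3]

z = [-1, 3]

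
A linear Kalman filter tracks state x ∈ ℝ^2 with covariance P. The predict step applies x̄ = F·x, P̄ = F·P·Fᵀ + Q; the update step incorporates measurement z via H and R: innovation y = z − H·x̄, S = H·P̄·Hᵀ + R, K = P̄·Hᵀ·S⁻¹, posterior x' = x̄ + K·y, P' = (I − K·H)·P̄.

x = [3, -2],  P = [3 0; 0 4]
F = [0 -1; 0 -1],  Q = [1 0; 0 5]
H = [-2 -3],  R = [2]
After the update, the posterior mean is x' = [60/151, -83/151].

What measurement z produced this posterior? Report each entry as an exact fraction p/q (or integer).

z = [1]

x̄ = F·x = [2, 2]
P̄ = F·P·Fᵀ + Q = [5 4; 4 9]
S = H·P̄·Hᵀ + R = [151]
K = P̄·Hᵀ·S⁻¹ = [-22/151; -35/151]
x' − x̄ = [-242/151, -385/151] = K·y
y = (KᵀK)⁻¹·Kᵀ·(x' − x̄) = [11]
z = y + H·x̄ = [11] + [-10] = [1]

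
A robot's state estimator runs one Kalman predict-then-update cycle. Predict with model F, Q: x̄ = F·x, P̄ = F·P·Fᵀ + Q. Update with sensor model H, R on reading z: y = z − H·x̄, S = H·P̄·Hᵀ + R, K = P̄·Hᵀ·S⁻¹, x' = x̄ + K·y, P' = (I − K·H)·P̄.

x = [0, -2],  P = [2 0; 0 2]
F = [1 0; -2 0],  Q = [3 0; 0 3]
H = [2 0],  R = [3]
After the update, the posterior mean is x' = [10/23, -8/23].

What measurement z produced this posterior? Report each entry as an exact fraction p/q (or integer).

z = [1]

x̄ = F·x = [0, 0]
P̄ = F·P·Fᵀ + Q = [5 -4; -4 11]
S = H·P̄·Hᵀ + R = [23]
K = P̄·Hᵀ·S⁻¹ = [10/23; -8/23]
x' − x̄ = [10/23, -8/23] = K·y
y = (KᵀK)⁻¹·Kᵀ·(x' − x̄) = [1]
z = y + H·x̄ = [1] + [0] = [1]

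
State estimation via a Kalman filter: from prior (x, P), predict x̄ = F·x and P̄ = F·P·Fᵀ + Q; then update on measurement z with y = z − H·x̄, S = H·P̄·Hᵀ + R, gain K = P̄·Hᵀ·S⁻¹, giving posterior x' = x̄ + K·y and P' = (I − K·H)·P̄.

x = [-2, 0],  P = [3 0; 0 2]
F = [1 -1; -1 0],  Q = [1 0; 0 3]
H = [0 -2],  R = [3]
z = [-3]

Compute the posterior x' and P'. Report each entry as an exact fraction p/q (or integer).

x' = [-16/9, 14/9]
P' = [14/3 -1/3; -1/3 2/3]

x̄ = F·x = [-2, 2]
P̄ = F·P·Fᵀ + Q = [6 -3; -3 6]
y = z − H·x̄ = [1]
S = H·P̄·Hᵀ + R = [27]
K = P̄·Hᵀ·S⁻¹ = [2/9; -4/9]
x' = x̄ + K·y = [-16/9, 14/9]
P' = (I − K·H)·P̄ = [14/3 -1/3; -1/3 2/3]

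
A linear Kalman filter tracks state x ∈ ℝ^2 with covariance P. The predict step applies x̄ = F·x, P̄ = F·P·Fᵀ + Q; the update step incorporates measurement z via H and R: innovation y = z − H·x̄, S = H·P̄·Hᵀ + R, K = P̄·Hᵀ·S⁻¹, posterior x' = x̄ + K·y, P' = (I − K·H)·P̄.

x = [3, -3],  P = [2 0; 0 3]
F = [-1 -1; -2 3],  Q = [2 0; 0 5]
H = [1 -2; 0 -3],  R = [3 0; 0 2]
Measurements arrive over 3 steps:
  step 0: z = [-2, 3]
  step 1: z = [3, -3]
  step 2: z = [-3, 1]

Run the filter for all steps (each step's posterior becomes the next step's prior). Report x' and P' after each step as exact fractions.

step 0: x' = [-12158/3755, -727/751], P' = [8967/3755 198/751; 198/751 150/751]
step 1: x' = [7359309/1719098, 827457/859549], P' = [6966877/3438196 217802/859549; 217802/859549 172150/859549]
step 2: x' = [-10828392411/2814860089, -1210048767/2814860089], P' = [5626119675/2814860089 697806072/2814860089; 697806072/2814860089 560721150/2814860089]

step 0: x̄ = F·x = [0, -15]
step 0: P̄ = F·P·Fᵀ + Q = [7 -5; -5 40]
step 0: y = z − H·x̄ = [-32, -42]
step 0: S = H·P̄·Hᵀ + R = [190 255; 255 362]
step 0: K = P̄·Hᵀ·S⁻¹ = [2329/3755 -297/751; -34/751 -225/751]
step 0: x' = x̄ + K·y = [-12158/3755, -727/751]
step 0: P' = (I − K·H)·P̄ = [8967/3755 198/751; 198/751 150/751]
step 1: x̄ = F·x = [15793/3755, 13411/3755]
step 1: P̄ = F·P·Fᵀ + Q = [19207/3755 14694/3755; 14694/3755 49513/3755]
step 1: y = z − H·x̄ = [22294/3755, 28968/3755]
step 1: S = H·P̄·Hᵀ + R = [169748/3755 252996/3755; 252996/3755 453127/3755]
step 1: K = P̄·Hᵀ·S⁻¹ = [1741487/3438196 -326703/859549; -42166/859549 -258225/859549]
step 1: x' = x̄ + K·y = [7359309/1719098, 827457/859549]
step 1: P' = (I − K·H)·P̄ = [6966877/3438196 217802/859549; 217802/859549 172150/859549]
step 2: x̄ = F·x = [-9014223/1719098, -4876938/859549]
step 2: P̄ = F·P·Fᵀ + Q = [16274285/3438196 5498373/1719098; 5498373/1719098 10200348/859549]
step 2: y = z − H·x̄ = [-15650823/1719098, -13771265/859549]
step 2: S = H·P̄·Hᵀ + R = [145807457/3438196 105909057/1719098; 105909057/1719098 93522230/859549]
step 2: K = P̄·Hᵀ·S⁻¹ = [1410169177/2814860089 -1046709108/2814860089; -141212076/2814860089 -841081725/2814860089]
step 2: x' = x̄ + K·y = [-10828392411/2814860089, -1210048767/2814860089]
step 2: P' = (I − K·H)·P̄ = [5626119675/2814860089 697806072/2814860089; 697806072/2814860089 560721150/2814860089]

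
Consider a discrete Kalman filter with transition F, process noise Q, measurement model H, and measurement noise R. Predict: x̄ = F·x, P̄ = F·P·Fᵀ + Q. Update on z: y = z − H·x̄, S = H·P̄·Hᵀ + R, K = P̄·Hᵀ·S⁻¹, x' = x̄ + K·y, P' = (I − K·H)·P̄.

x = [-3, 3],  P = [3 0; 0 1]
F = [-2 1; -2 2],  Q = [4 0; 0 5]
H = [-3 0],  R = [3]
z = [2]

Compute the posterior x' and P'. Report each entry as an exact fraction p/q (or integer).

x' = [-25/52, 109/26]
P' = [17/52 7/26; 7/26 126/13]

x̄ = F·x = [9, 12]
P̄ = F·P·Fᵀ + Q = [17 14; 14 21]
y = z − H·x̄ = [29]
S = H·P̄·Hᵀ + R = [156]
K = P̄·Hᵀ·S⁻¹ = [-17/52; -7/26]
x' = x̄ + K·y = [-25/52, 109/26]
P' = (I − K·H)·P̄ = [17/52 7/26; 7/26 126/13]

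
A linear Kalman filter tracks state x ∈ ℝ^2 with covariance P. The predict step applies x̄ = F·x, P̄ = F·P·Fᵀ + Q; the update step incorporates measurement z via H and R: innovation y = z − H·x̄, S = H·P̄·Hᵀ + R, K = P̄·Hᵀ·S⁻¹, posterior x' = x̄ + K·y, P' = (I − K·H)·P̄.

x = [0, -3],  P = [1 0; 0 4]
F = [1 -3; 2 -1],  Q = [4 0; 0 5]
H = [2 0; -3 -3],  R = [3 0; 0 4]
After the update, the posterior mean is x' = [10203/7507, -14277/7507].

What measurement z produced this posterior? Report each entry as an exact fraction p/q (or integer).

z = [3, 2]

x̄ = F·x = [9, 3]
P̄ = F·P·Fᵀ + Q = [41 14; 14 13]
S = H·P̄·Hᵀ + R = [167 -330; -330 742]
K = P̄·Hᵀ·S⁻¹ = [3197/7507 -495/15014; -2977/7507 -4287/15014]
x' − x̄ = [-57360/7507, -36798/7507] = K·y
y = (KᵀK)⁻¹·Kᵀ·(x' − x̄) = [-15, 38]
z = y + H·x̄ = [-15, 38] + [18, -36] = [3, 2]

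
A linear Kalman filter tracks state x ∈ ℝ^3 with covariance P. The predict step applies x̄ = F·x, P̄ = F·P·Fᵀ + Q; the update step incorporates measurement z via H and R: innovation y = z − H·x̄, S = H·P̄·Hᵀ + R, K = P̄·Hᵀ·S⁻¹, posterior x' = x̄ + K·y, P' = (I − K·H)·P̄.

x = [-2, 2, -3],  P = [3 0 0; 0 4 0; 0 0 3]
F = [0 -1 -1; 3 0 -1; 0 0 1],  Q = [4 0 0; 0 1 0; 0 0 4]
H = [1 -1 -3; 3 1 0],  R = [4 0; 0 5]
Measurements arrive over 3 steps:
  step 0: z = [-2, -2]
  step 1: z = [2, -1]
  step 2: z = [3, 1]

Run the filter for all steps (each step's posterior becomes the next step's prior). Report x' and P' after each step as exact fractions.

step 0: x̄ = F·x = [1, -3, -3]
step 0: P̄ = F·P·Fᵀ + Q = [11 3 -3; 3 31 -3; -3 -3 7]
step 0: y = z − H·x̄ = [-15, -2]
step 0: S = H·P̄·Hᵀ + R = [103 32; 32 153]
step 0: K = P̄·Hᵀ·S⁻¹ = [207/2105 452/2105; -4187/14735 4728/14735; -2829/14735 -564/14735]
step 0: x' = x̄ + K·y = [-1904/2105, 9144/14735, -642/14735]
step 0: P' = (I − K·H)·P̄ = [3364/2105 -7832/2105 3456/2105; -7832/2105 188112/14735 -75396/14735; 3456/2105 -75396/14735 36968/14735]
step 1: x̄ = F·x = [-8502/14735, -39342/14735, -642/14735]
step 1: P̄ = F·P·Fᵀ + Q = [133228/14735 53468/14735 38428/14735; 53468/14735 118483/14735 35608/14735; 38428/14735 35608/14735 95908/14735]
step 1: y = z − H·x̄ = [-3296/14735, 7159/2105]
step 1: S = H·P̄·Hᵀ + R = [1049967/14735 -39773/2105; -39773/2105 244574/2105]
step 1: K = P̄·Hᵀ·S⁻¹ = [4434664/116732251 31618892/116732251; -14696047/116732251 16625740/116732251; -30251156/116732251 5368932/116732251]
step 1: x' = x̄ + K·y = [39188550/116732251, -251840946/116732251, 19940210/116732251]
step 1: P' = (I − K·H)·P̄ = [93748028/116732251 -123149624/116732251 66386332/116732251; -123149624/116732251 452577572/116732251 -172314336/116732251; 66386332/116732251 -172314336/116732251 119901764/116732251]
step 2: x̄ = F·x = [231900736/116732251, 97625440/116732251, 19940210/116732251]
step 2: P̄ = F·P·Fᵀ + Q = [694779668/116732251 117877304/116732251 52412572/116732251; 117877304/116732251 682048275/116732251 79257232/116732251; 52412572/116732251 79257232/116732251 586830768/116732251]
step 2: y = z − H·x̄ = [275742087/116732251, -676595397/116732251]
step 2: S = H·P̄·Hᵀ + R = [7050547211/116732251 457051277/116732251; 457051277/116732251 8225990366/116732251]
step 2: K = P̄·Hᵀ·S⁻¹ = [1232398756/29120858691 7727599676/29120858691; -60567080171/495054597747 65694278216/495054597747; -126877592420/495054597747 21282237056/495054597747]
step 2: x' = x̄ + K·y = [5324190992/9706952897, -36606325733/165018199249, -112832180134/165018199249]
step 2: P' = (I − K·H)·P̄ = [23108783492/29120858691 -30688352096/29120858691 16289180188/29120858691; -30688352096/29120858691 1893577347976/495054597747 -724337004308/495054597747; 16289180188/29120858691 -724337004308/495054597747 502921145728/495054597747]

step 0: x' = [-1904/2105, 9144/14735, -642/14735], P' = [3364/2105 -7832/2105 3456/2105; -7832/2105 188112/14735 -75396/14735; 3456/2105 -75396/14735 36968/14735]
step 1: x' = [39188550/116732251, -251840946/116732251, 19940210/116732251], P' = [93748028/116732251 -123149624/116732251 66386332/116732251; -123149624/116732251 452577572/116732251 -172314336/116732251; 66386332/116732251 -172314336/116732251 119901764/116732251]
step 2: x' = [5324190992/9706952897, -36606325733/165018199249, -112832180134/165018199249], P' = [23108783492/29120858691 -30688352096/29120858691 16289180188/29120858691; -30688352096/29120858691 1893577347976/495054597747 -724337004308/495054597747; 16289180188/29120858691 -724337004308/495054597747 502921145728/495054597747]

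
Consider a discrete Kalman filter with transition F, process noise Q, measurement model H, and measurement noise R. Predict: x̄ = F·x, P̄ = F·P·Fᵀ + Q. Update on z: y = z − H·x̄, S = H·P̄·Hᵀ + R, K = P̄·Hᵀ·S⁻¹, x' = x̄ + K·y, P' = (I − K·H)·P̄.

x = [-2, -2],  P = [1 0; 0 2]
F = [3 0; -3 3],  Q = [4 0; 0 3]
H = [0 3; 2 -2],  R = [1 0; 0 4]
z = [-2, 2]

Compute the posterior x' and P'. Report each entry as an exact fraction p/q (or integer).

x̄ = F·x = [-6, 0]
P̄ = F·P·Fᵀ + Q = [13 -9; -9 30]
y = z − H·x̄ = [-2, 14]
S = H·P̄·Hᵀ + R = [271 -234; -234 248]
K = P̄·Hᵀ·S⁻¹ = [900/3113 2803/6226; 1017/3113 -39/6226]
x' = x̄ + K·y = [-857/3113, -2307/3113]
P' = (I − K·H)·P̄ = [3103/3113 300/3113; 300/3113 339/3113]

x' = [-857/3113, -2307/3113]
P' = [3103/3113 300/3113; 300/3113 339/3113]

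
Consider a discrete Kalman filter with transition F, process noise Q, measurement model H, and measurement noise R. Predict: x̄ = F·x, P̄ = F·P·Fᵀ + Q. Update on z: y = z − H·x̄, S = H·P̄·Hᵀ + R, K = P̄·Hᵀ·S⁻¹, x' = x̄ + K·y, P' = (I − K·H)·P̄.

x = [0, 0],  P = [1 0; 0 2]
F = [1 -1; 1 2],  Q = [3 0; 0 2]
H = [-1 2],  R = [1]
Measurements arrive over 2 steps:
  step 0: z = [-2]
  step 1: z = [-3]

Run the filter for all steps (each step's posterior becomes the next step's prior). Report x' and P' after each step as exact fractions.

step 0: x̄ = F·x = [0, 0]
step 0: P̄ = F·P·Fᵀ + Q = [6 -3; -3 11]
step 0: y = z − H·x̄ = [-2]
step 0: S = H·P̄·Hᵀ + R = [63]
step 0: K = P̄·Hᵀ·S⁻¹ = [-4/21; 25/63]
step 0: x' = x̄ + K·y = [8/21, -50/63]
step 0: P' = (I − K·H)·P̄ = [26/7 37/21; 37/21 68/63]
step 1: x̄ = F·x = [74/63, -76/63]
step 1: P̄ = F·P·Fᵀ + Q = [269/63 209/63; 209/63 1076/63]
step 1: y = z − H·x̄ = [37/63]
step 1: S = H·P̄·Hᵀ + R = [3800/63]
step 1: K = P̄·Hᵀ·S⁻¹ = [149/3800; 1943/3800]
step 1: x' = x̄ + K·y = [4551/3800, -3443/3800]
step 1: P' = (I − K·H)·P̄ = [15873/3800 8011/3800; 8011/3800 4977/3800]

step 0: x' = [8/21, -50/63], P' = [26/7 37/21; 37/21 68/63]
step 1: x' = [4551/3800, -3443/3800], P' = [15873/3800 8011/3800; 8011/3800 4977/3800]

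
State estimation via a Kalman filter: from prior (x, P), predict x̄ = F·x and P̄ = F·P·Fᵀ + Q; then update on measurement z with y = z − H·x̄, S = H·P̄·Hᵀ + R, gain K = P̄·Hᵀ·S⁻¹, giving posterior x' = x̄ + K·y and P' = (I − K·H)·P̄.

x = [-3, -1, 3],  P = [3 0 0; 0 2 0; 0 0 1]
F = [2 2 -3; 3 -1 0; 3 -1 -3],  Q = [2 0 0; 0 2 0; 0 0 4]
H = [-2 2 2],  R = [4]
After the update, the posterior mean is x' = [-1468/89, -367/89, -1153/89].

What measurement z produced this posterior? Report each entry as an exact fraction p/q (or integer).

z = [-1]

x̄ = F·x = [-17, -8, -17]
P̄ = F·P·Fᵀ + Q = [31 14 23; 14 31 29; 23 29 42]
S = H·P̄·Hᵀ + R = [356]
K = P̄·Hᵀ·S⁻¹ = [3/89; 23/89; 24/89]
x' − x̄ = [45/89, 345/89, 360/89] = K·y
y = (KᵀK)⁻¹·Kᵀ·(x' − x̄) = [15]
z = y + H·x̄ = [15] + [-16] = [-1]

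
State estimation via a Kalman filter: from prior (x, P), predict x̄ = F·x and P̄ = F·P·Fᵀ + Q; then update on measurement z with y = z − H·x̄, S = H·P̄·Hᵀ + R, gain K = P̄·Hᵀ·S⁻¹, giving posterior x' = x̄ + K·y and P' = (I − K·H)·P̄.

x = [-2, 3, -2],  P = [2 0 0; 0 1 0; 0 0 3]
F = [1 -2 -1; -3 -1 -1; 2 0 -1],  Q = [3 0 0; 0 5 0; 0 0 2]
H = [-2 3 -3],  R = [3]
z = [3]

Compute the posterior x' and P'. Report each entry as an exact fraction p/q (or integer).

x̄ = F·x = [-6, 5, -2]
P̄ = F·P·Fᵀ + Q = [12 -1 7; -1 27 -9; 7 -9 13]
y = z − H·x̄ = [-30]
S = H·P̄·Hᵀ + R = [669]
K = P̄·Hᵀ·S⁻¹ = [-16/223; 110/669; -80/669]
x' = x̄ + K·y = [-858/223, 15/223, 354/223]
P' = (I − K·H)·P̄ = [1908/223 1537/223 281/223; 1537/223 5963/669 2779/669; 281/223 2779/669 2297/669]

x' = [-858/223, 15/223, 354/223]
P' = [1908/223 1537/223 281/223; 1537/223 5963/669 2779/669; 281/223 2779/669 2297/669]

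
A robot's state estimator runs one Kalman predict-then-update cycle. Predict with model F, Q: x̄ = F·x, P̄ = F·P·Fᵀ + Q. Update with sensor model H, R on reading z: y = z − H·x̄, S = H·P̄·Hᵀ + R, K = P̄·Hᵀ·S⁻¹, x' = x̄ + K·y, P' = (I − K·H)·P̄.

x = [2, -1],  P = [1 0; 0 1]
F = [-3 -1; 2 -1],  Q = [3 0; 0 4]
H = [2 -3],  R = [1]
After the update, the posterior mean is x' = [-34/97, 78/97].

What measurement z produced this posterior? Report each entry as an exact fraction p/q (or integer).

z = [-3]

x̄ = F·x = [-5, 5]
P̄ = F·P·Fᵀ + Q = [13 -5; -5 9]
S = H·P̄·Hᵀ + R = [194]
K = P̄·Hᵀ·S⁻¹ = [41/194; -37/194]
x' − x̄ = [451/97, -407/97] = K·y
y = (KᵀK)⁻¹·Kᵀ·(x' − x̄) = [22]
z = y + H·x̄ = [22] + [-25] = [-3]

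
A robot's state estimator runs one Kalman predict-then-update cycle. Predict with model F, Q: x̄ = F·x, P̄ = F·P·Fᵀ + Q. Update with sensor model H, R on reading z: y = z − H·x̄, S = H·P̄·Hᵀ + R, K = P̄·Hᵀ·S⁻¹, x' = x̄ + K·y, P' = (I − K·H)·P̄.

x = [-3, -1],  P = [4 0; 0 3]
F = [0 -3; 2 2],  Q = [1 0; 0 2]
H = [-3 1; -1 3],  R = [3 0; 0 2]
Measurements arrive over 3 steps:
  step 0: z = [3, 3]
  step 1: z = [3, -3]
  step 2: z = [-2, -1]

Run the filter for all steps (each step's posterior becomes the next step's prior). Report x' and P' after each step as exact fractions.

step 0: x' = [-2518/2919, 606/973], P' = [1261/2919 212/973; 212/973 306/973]
step 1: x' = [-1945627/1336903, -1932198/1336903], P' = [1385252/4010709 208622/1336903; 208622/1336903 357462/1336903]
step 2: x' = [450686357/658039677, -54383468/219346559], P' = [227055784/658039677 34217218/219346559; 34217218/219346559 409577166/1535425913]

step 0: x̄ = F·x = [3, -8]
step 0: P̄ = F·P·Fᵀ + Q = [28 -18; -18 30]
step 0: y = z − H·x̄ = [20, 30]
step 0: S = H·P̄·Hᵀ + R = [393 354; 354 408]
step 0: K = P̄·Hᵀ·S⁻¹ = [-1049/2919 647/5838; -110/973 353/973]
step 0: x' = x̄ + K·y = [-2518/2919, 606/973]
step 0: P' = (I − K·H)·P̄ = [1261/2919 212/973; 212/973 306/973]
step 1: x̄ = F·x = [-1818/973, -200/417]
step 1: P̄ = F·P·Fᵀ + Q = [3727/973 -444/139; -444/139 2806/417]
step 1: y = z − H·x̄ = [-6205/2919, -3337/973]
step 1: S = H·P̄·Hᵀ + R = [184972/2919 61903/973; 61903/973 83247/973]
step 1: K = P̄·Hᵀ·S⁻¹ = [-392210/1336903 246173/4010709; -89468/1336903 431882/1336903]
step 1: x' = x̄ + K·y = [-1945627/1336903, -1932198/1336903]
step 1: P' = (I − K·H)·P̄ = [1385252/4010709 208622/1336903; 208622/1336903 357462/1336903]
step 2: x̄ = F·x = [5796594/1336903, -7755650/1336903]
step 2: P̄ = F·P·Fᵀ + Q = [4554061/1336903 -3396504/1336903; -3396504/1336903 22858898/4010709]
step 2: y = z − H·x̄ = [22471626/1336903, 27726641/1336903]
step 2: S = H·P̄·Hᵀ + R = [218987744/4010709 70486121/1336903; 70486121/1336903 96183585/1336903]
step 2: K = P̄·Hᵀ·S⁻¹ = [-64279522/219346559 40449589/658039677; -102994804/1535425913 494605486/1535425913]
step 2: x' = x̄ + K·y = [450686357/658039677, -54383468/219346559]
step 2: P' = (I − K·H)·P̄ = [227055784/658039677 34217218/219346559; 34217218/219346559 409577166/1535425913]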